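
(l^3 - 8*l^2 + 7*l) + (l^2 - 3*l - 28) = l^3 - 7*l^2 + 4*l - 28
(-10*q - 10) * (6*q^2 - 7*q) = -60*q^3 + 10*q^2 + 70*q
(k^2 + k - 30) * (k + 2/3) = k^3 + 5*k^2/3 - 88*k/3 - 20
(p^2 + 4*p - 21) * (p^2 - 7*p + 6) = p^4 - 3*p^3 - 43*p^2 + 171*p - 126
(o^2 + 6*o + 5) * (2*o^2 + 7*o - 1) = 2*o^4 + 19*o^3 + 51*o^2 + 29*o - 5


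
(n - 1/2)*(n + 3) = n^2 + 5*n/2 - 3/2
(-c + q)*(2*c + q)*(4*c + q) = -8*c^3 + 2*c^2*q + 5*c*q^2 + q^3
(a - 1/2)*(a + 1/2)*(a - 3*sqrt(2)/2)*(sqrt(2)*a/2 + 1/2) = sqrt(2)*a^4/2 - a^3 - 7*sqrt(2)*a^2/8 + a/4 + 3*sqrt(2)/16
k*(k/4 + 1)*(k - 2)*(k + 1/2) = k^4/4 + 5*k^3/8 - 7*k^2/4 - k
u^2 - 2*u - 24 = (u - 6)*(u + 4)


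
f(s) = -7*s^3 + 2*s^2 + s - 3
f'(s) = -21*s^2 + 4*s + 1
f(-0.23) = -3.04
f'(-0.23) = -1.03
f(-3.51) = 320.84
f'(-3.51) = -271.76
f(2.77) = -133.66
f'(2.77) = -149.05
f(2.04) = -52.06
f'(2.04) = -78.23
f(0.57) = -3.08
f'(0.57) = -3.54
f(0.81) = -4.60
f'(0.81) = -9.54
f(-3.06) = 213.24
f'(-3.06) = -207.88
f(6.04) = -1466.44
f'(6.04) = -740.95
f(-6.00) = 1575.00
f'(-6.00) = -779.00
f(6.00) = -1437.00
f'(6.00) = -731.00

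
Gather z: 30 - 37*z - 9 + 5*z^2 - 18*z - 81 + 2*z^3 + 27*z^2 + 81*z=2*z^3 + 32*z^2 + 26*z - 60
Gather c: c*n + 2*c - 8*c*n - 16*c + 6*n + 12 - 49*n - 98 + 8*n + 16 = c*(-7*n - 14) - 35*n - 70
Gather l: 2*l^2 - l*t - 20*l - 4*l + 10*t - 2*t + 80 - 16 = 2*l^2 + l*(-t - 24) + 8*t + 64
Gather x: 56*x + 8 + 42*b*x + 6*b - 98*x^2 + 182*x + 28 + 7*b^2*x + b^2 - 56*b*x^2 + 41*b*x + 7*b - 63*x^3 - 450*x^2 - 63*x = b^2 + 13*b - 63*x^3 + x^2*(-56*b - 548) + x*(7*b^2 + 83*b + 175) + 36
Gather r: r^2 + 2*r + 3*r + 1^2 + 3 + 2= r^2 + 5*r + 6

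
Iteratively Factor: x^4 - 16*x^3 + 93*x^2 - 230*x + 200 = (x - 5)*(x^3 - 11*x^2 + 38*x - 40) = (x - 5)^2*(x^2 - 6*x + 8) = (x - 5)^2*(x - 2)*(x - 4)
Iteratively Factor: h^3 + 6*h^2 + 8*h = (h)*(h^2 + 6*h + 8) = h*(h + 4)*(h + 2)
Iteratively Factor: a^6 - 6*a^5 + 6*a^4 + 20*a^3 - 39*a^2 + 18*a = (a - 1)*(a^5 - 5*a^4 + a^3 + 21*a^2 - 18*a) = (a - 3)*(a - 1)*(a^4 - 2*a^3 - 5*a^2 + 6*a) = (a - 3)*(a - 1)^2*(a^3 - a^2 - 6*a) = (a - 3)*(a - 1)^2*(a + 2)*(a^2 - 3*a) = (a - 3)^2*(a - 1)^2*(a + 2)*(a)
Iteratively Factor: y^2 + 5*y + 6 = (y + 3)*(y + 2)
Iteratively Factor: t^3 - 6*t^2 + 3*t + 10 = (t + 1)*(t^2 - 7*t + 10) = (t - 5)*(t + 1)*(t - 2)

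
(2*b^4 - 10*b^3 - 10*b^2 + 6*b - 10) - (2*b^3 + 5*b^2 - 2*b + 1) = 2*b^4 - 12*b^3 - 15*b^2 + 8*b - 11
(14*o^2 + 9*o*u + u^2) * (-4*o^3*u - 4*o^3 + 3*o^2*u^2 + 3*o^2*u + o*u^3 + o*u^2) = -56*o^5*u - 56*o^5 + 6*o^4*u^2 + 6*o^4*u + 37*o^3*u^3 + 37*o^3*u^2 + 12*o^2*u^4 + 12*o^2*u^3 + o*u^5 + o*u^4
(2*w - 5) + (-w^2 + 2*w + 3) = -w^2 + 4*w - 2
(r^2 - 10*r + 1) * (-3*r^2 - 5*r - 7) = -3*r^4 + 25*r^3 + 40*r^2 + 65*r - 7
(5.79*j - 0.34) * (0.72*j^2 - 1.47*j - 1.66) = 4.1688*j^3 - 8.7561*j^2 - 9.1116*j + 0.5644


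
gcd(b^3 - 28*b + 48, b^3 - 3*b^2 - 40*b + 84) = b^2 + 4*b - 12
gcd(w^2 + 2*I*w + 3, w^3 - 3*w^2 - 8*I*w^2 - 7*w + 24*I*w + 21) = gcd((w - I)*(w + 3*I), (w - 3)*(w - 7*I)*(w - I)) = w - I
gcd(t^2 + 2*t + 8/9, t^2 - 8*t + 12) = 1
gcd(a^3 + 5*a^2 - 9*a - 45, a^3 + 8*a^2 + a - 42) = a + 3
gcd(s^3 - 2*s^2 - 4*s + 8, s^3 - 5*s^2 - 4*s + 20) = s^2 - 4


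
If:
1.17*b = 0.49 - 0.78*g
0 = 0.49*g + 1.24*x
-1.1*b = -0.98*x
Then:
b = -0.47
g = 1.33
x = -0.53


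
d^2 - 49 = (d - 7)*(d + 7)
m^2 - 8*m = m*(m - 8)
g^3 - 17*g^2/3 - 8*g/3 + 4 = (g - 6)*(g - 2/3)*(g + 1)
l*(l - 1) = l^2 - l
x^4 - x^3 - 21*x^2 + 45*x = x*(x - 3)^2*(x + 5)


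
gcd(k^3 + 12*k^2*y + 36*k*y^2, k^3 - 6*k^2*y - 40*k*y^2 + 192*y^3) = k + 6*y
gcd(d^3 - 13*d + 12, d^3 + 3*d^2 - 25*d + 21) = d^2 - 4*d + 3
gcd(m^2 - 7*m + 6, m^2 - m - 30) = m - 6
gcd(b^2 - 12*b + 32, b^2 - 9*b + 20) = b - 4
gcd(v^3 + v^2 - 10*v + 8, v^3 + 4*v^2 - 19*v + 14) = v^2 - 3*v + 2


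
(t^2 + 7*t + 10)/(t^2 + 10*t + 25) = (t + 2)/(t + 5)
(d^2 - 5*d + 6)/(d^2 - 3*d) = (d - 2)/d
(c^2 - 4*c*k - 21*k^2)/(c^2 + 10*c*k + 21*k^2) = (c - 7*k)/(c + 7*k)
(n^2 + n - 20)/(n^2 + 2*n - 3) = (n^2 + n - 20)/(n^2 + 2*n - 3)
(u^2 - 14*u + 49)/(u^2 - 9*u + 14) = (u - 7)/(u - 2)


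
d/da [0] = 0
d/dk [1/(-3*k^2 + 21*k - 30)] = (2*k - 7)/(3*(k^2 - 7*k + 10)^2)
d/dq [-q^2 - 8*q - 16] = -2*q - 8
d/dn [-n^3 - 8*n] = -3*n^2 - 8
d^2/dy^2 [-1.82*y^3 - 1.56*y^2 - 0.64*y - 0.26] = -10.92*y - 3.12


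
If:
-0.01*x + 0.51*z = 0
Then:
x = 51.0*z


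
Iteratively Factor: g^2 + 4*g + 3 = (g + 1)*(g + 3)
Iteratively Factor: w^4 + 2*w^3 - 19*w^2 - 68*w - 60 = (w + 2)*(w^3 - 19*w - 30) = (w - 5)*(w + 2)*(w^2 + 5*w + 6) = (w - 5)*(w + 2)^2*(w + 3)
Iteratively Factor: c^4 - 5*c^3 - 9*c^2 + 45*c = (c + 3)*(c^3 - 8*c^2 + 15*c) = c*(c + 3)*(c^2 - 8*c + 15) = c*(c - 5)*(c + 3)*(c - 3)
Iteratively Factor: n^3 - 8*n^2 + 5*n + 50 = (n - 5)*(n^2 - 3*n - 10) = (n - 5)^2*(n + 2)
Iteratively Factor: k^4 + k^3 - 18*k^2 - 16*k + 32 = (k + 4)*(k^3 - 3*k^2 - 6*k + 8) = (k - 4)*(k + 4)*(k^2 + k - 2) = (k - 4)*(k + 2)*(k + 4)*(k - 1)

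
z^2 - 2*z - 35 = (z - 7)*(z + 5)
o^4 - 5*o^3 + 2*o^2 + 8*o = o*(o - 4)*(o - 2)*(o + 1)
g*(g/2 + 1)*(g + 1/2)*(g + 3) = g^4/2 + 11*g^3/4 + 17*g^2/4 + 3*g/2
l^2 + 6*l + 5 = (l + 1)*(l + 5)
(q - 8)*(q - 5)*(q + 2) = q^3 - 11*q^2 + 14*q + 80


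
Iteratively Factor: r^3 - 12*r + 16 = (r - 2)*(r^2 + 2*r - 8) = (r - 2)^2*(r + 4)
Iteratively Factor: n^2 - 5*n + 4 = (n - 4)*(n - 1)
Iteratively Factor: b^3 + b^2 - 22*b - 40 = (b + 2)*(b^2 - b - 20) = (b + 2)*(b + 4)*(b - 5)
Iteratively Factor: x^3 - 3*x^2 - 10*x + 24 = (x - 2)*(x^2 - x - 12) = (x - 2)*(x + 3)*(x - 4)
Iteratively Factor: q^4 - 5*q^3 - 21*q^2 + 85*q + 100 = (q - 5)*(q^3 - 21*q - 20) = (q - 5)*(q + 4)*(q^2 - 4*q - 5) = (q - 5)^2*(q + 4)*(q + 1)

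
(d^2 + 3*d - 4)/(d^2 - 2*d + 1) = (d + 4)/(d - 1)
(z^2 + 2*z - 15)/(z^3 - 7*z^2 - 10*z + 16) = (z^2 + 2*z - 15)/(z^3 - 7*z^2 - 10*z + 16)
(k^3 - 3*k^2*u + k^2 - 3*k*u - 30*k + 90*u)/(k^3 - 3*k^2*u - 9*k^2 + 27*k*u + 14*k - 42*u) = (k^2 + k - 30)/(k^2 - 9*k + 14)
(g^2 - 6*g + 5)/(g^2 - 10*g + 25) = (g - 1)/(g - 5)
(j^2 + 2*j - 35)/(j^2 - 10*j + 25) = (j + 7)/(j - 5)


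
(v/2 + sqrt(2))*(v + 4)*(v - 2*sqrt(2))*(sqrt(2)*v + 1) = sqrt(2)*v^4/2 + v^3/2 + 2*sqrt(2)*v^3 - 4*sqrt(2)*v^2 + 2*v^2 - 16*sqrt(2)*v - 4*v - 16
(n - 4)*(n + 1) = n^2 - 3*n - 4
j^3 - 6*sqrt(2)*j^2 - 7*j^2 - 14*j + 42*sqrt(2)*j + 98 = (j - 7)*(j - 7*sqrt(2))*(j + sqrt(2))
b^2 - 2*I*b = b*(b - 2*I)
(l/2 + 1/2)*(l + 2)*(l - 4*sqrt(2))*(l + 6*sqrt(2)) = l^4/2 + sqrt(2)*l^3 + 3*l^3/2 - 23*l^2 + 3*sqrt(2)*l^2 - 72*l + 2*sqrt(2)*l - 48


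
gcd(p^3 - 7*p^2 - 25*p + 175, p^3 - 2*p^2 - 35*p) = p^2 - 2*p - 35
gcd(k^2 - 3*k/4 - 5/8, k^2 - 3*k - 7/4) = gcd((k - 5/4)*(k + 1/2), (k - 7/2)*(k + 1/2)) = k + 1/2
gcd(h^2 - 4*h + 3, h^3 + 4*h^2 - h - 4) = h - 1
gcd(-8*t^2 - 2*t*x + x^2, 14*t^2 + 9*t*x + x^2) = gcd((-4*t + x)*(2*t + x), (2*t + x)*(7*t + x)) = 2*t + x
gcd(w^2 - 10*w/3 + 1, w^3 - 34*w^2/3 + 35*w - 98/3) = 1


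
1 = 1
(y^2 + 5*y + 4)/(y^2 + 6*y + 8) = (y + 1)/(y + 2)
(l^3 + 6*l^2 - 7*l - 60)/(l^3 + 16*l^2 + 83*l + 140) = (l - 3)/(l + 7)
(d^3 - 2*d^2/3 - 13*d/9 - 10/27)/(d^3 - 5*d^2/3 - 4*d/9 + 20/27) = (3*d + 1)/(3*d - 2)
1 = 1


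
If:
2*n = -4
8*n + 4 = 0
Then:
No Solution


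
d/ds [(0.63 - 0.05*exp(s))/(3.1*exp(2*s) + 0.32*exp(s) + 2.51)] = (0.155*exp(2*s) - 3.906*exp(s) - 0.3271)*exp(s)/(9.61*exp(4*s) + 1.984*exp(3*s) + 15.6644*exp(2*s) + 1.6064*exp(s) + 6.3001)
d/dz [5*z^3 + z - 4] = 15*z^2 + 1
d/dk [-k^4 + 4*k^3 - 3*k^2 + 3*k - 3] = -4*k^3 + 12*k^2 - 6*k + 3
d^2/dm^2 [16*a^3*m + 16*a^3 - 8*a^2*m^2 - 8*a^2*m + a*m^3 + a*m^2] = 2*a*(-8*a + 3*m + 1)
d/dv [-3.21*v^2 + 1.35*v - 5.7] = 1.35 - 6.42*v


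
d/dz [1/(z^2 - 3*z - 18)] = (3 - 2*z)/(-z^2 + 3*z + 18)^2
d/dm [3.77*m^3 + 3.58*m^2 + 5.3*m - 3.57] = 11.31*m^2 + 7.16*m + 5.3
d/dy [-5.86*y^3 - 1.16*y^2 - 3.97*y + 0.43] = -17.58*y^2 - 2.32*y - 3.97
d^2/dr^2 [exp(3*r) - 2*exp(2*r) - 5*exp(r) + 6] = (9*exp(2*r) - 8*exp(r) - 5)*exp(r)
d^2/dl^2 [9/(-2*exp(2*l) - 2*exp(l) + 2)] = 9*(-2*(2*exp(l) + 1)^2*exp(l) + (4*exp(l) + 1)*(exp(2*l) + exp(l) - 1))*exp(l)/(2*(exp(2*l) + exp(l) - 1)^3)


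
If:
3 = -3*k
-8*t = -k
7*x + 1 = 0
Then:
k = -1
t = -1/8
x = -1/7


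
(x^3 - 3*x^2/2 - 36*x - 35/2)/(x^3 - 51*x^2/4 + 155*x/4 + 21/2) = 2*(2*x^2 + 11*x + 5)/(4*x^2 - 23*x - 6)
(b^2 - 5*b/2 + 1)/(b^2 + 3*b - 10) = (b - 1/2)/(b + 5)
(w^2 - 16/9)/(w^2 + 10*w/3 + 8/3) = (w - 4/3)/(w + 2)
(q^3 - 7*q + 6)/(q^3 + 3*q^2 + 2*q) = (q^3 - 7*q + 6)/(q*(q^2 + 3*q + 2))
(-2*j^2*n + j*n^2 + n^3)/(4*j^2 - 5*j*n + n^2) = n*(-2*j - n)/(4*j - n)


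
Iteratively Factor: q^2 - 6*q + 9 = (q - 3)*(q - 3)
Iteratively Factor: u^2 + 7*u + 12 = (u + 3)*(u + 4)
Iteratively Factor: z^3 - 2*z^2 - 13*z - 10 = (z - 5)*(z^2 + 3*z + 2) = (z - 5)*(z + 2)*(z + 1)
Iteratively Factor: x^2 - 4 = (x + 2)*(x - 2)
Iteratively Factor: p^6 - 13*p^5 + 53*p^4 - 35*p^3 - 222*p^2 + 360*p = (p)*(p^5 - 13*p^4 + 53*p^3 - 35*p^2 - 222*p + 360) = p*(p - 3)*(p^4 - 10*p^3 + 23*p^2 + 34*p - 120) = p*(p - 4)*(p - 3)*(p^3 - 6*p^2 - p + 30) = p*(p - 5)*(p - 4)*(p - 3)*(p^2 - p - 6) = p*(p - 5)*(p - 4)*(p - 3)*(p + 2)*(p - 3)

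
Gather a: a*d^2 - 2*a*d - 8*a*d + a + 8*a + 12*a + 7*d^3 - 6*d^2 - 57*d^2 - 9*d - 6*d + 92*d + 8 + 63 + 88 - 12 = a*(d^2 - 10*d + 21) + 7*d^3 - 63*d^2 + 77*d + 147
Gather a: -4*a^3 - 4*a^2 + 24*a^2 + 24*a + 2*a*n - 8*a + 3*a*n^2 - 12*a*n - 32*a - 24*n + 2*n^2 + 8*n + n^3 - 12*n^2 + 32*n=-4*a^3 + 20*a^2 + a*(3*n^2 - 10*n - 16) + n^3 - 10*n^2 + 16*n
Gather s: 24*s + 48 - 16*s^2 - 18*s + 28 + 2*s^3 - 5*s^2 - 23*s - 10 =2*s^3 - 21*s^2 - 17*s + 66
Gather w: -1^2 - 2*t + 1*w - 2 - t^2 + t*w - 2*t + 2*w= -t^2 - 4*t + w*(t + 3) - 3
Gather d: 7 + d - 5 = d + 2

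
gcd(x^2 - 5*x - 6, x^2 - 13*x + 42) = x - 6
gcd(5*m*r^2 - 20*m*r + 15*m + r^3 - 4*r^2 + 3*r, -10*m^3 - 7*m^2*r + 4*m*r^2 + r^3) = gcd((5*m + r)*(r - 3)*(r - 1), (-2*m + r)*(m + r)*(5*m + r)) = 5*m + r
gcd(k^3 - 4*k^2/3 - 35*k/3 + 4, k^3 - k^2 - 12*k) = k^2 - k - 12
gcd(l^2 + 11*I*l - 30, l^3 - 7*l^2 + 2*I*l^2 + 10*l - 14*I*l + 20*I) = 1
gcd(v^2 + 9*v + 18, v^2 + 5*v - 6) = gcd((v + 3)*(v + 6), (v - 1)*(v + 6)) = v + 6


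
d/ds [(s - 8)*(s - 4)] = 2*s - 12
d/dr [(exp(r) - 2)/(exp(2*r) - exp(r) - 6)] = (-(exp(r) - 2)*(2*exp(r) - 1) + exp(2*r) - exp(r) - 6)*exp(r)/(-exp(2*r) + exp(r) + 6)^2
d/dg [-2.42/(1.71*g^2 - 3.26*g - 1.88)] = (8.2764*g - 7.8892)/(-1.71*g^2 + 3.26*g + 1.88)^2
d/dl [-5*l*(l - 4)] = 20 - 10*l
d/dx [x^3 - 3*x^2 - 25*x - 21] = 3*x^2 - 6*x - 25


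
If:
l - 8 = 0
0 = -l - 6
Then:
No Solution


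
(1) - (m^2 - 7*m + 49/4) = -m^2 + 7*m - 45/4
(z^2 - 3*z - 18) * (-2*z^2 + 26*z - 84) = -2*z^4 + 32*z^3 - 126*z^2 - 216*z + 1512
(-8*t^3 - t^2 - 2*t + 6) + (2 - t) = -8*t^3 - t^2 - 3*t + 8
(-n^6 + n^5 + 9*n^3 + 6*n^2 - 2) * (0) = 0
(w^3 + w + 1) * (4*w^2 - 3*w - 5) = 4*w^5 - 3*w^4 - w^3 + w^2 - 8*w - 5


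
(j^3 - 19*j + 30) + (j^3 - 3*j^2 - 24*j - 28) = 2*j^3 - 3*j^2 - 43*j + 2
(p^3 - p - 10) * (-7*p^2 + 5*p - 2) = -7*p^5 + 5*p^4 + 5*p^3 + 65*p^2 - 48*p + 20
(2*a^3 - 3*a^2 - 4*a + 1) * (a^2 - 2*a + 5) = 2*a^5 - 7*a^4 + 12*a^3 - 6*a^2 - 22*a + 5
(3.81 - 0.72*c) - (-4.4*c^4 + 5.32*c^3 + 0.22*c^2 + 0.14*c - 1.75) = 4.4*c^4 - 5.32*c^3 - 0.22*c^2 - 0.86*c + 5.56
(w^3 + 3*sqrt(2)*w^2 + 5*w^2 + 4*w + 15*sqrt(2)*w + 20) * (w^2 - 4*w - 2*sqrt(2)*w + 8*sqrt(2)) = w^5 + w^4 + sqrt(2)*w^4 - 28*w^3 + sqrt(2)*w^3 - 28*sqrt(2)*w^2 - 8*w^2 - 8*sqrt(2)*w + 160*w + 160*sqrt(2)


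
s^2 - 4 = (s - 2)*(s + 2)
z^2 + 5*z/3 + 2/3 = (z + 2/3)*(z + 1)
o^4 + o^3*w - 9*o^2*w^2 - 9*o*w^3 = o*(o - 3*w)*(o + w)*(o + 3*w)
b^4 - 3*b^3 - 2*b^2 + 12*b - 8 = (b - 2)^2*(b - 1)*(b + 2)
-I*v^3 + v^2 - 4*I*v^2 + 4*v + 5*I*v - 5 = (v + 5)*(v + I)*(-I*v + I)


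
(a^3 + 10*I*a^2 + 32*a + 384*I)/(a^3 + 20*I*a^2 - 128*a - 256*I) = (a - 6*I)/(a + 4*I)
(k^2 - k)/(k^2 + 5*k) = (k - 1)/(k + 5)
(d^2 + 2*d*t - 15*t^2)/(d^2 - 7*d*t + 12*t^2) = (-d - 5*t)/(-d + 4*t)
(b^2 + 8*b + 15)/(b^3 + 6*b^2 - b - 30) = 1/(b - 2)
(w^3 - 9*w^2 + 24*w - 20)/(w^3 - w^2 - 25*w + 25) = (w^2 - 4*w + 4)/(w^2 + 4*w - 5)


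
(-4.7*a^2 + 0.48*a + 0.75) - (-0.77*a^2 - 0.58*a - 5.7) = -3.93*a^2 + 1.06*a + 6.45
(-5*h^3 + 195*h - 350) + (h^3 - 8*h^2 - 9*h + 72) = -4*h^3 - 8*h^2 + 186*h - 278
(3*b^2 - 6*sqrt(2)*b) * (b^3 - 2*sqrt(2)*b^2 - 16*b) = 3*b^5 - 12*sqrt(2)*b^4 - 24*b^3 + 96*sqrt(2)*b^2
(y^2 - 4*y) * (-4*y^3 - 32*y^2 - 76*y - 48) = -4*y^5 - 16*y^4 + 52*y^3 + 256*y^2 + 192*y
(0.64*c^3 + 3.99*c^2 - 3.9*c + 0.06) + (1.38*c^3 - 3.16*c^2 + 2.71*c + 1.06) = 2.02*c^3 + 0.83*c^2 - 1.19*c + 1.12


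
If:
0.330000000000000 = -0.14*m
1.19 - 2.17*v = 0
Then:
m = -2.36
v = 0.55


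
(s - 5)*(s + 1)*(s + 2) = s^3 - 2*s^2 - 13*s - 10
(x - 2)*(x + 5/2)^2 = x^3 + 3*x^2 - 15*x/4 - 25/2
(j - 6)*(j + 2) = j^2 - 4*j - 12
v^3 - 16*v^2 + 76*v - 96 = (v - 8)*(v - 6)*(v - 2)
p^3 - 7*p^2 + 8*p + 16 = (p - 4)^2*(p + 1)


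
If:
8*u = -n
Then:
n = -8*u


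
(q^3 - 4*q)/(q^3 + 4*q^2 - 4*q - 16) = q/(q + 4)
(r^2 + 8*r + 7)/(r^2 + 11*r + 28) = (r + 1)/(r + 4)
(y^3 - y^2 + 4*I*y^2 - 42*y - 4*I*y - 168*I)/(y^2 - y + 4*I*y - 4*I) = (y^2 - y - 42)/(y - 1)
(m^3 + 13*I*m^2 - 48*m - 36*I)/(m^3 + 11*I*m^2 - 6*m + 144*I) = (m^2 + 7*I*m - 6)/(m^2 + 5*I*m + 24)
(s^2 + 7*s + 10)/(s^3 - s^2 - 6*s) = (s + 5)/(s*(s - 3))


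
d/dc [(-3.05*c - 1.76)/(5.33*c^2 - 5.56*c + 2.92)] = (16.2565*c^2 + 18.7616*c - 18.6916)/(28.4089*c^4 - 59.2696*c^3 + 62.0408*c^2 - 32.4704*c + 8.5264)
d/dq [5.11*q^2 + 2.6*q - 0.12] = 10.22*q + 2.6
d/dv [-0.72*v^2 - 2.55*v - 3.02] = -1.44*v - 2.55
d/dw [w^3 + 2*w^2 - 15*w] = 3*w^2 + 4*w - 15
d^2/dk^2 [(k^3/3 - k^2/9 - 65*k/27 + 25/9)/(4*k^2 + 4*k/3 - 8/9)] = (-1647*k^3 + 5967*k^2 + 891*k + 541)/(2*(729*k^6 + 729*k^5 - 243*k^4 - 297*k^3 + 54*k^2 + 36*k - 8))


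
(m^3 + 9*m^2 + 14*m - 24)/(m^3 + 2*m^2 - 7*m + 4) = (m + 6)/(m - 1)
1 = 1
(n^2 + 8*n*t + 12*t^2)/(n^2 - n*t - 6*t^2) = (-n - 6*t)/(-n + 3*t)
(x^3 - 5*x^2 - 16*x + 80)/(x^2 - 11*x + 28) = (x^2 - x - 20)/(x - 7)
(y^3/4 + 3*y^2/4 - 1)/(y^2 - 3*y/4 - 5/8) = 2*(-y^3 - 3*y^2 + 4)/(-8*y^2 + 6*y + 5)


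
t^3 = t^3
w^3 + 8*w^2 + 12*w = w*(w + 2)*(w + 6)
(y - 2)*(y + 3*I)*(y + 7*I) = y^3 - 2*y^2 + 10*I*y^2 - 21*y - 20*I*y + 42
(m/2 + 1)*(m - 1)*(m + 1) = m^3/2 + m^2 - m/2 - 1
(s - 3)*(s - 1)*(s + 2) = s^3 - 2*s^2 - 5*s + 6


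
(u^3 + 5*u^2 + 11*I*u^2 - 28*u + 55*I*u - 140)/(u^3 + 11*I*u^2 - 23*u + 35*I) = (u^2 + u*(5 + 4*I) + 20*I)/(u^2 + 4*I*u + 5)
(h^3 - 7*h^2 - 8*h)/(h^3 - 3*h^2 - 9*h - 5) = h*(h - 8)/(h^2 - 4*h - 5)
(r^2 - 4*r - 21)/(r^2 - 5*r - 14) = (r + 3)/(r + 2)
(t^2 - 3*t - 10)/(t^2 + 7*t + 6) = (t^2 - 3*t - 10)/(t^2 + 7*t + 6)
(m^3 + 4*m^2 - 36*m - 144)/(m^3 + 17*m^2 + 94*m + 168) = (m - 6)/(m + 7)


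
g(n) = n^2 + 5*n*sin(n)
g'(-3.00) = 8.14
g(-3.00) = 11.12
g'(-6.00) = -39.41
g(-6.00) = 27.62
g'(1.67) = 7.49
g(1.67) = 11.10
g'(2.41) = -0.81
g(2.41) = 13.86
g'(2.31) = 0.53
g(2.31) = 13.87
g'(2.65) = -4.02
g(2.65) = 13.28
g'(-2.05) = -3.81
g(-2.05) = 13.30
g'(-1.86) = -5.86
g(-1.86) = 12.37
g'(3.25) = -10.20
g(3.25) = 8.80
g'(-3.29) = 10.43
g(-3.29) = 8.39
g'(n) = 5*n*cos(n) + 2*n + 5*sin(n)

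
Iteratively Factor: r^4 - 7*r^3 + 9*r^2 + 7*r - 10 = (r - 5)*(r^3 - 2*r^2 - r + 2) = (r - 5)*(r + 1)*(r^2 - 3*r + 2) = (r - 5)*(r - 2)*(r + 1)*(r - 1)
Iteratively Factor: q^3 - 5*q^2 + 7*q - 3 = (q - 1)*(q^2 - 4*q + 3) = (q - 3)*(q - 1)*(q - 1)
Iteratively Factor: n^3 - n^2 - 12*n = (n + 3)*(n^2 - 4*n) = n*(n + 3)*(n - 4)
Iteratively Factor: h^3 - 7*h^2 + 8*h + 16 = (h - 4)*(h^2 - 3*h - 4) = (h - 4)*(h + 1)*(h - 4)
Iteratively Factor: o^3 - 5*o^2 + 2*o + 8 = (o - 2)*(o^2 - 3*o - 4) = (o - 2)*(o + 1)*(o - 4)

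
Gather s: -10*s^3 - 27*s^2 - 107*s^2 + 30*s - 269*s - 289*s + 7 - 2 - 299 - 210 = -10*s^3 - 134*s^2 - 528*s - 504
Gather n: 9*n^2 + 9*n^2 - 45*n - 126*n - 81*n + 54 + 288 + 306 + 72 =18*n^2 - 252*n + 720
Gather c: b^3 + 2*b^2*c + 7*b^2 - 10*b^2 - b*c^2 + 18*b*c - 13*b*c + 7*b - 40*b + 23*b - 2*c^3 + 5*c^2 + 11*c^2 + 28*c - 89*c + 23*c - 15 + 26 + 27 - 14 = b^3 - 3*b^2 - 10*b - 2*c^3 + c^2*(16 - b) + c*(2*b^2 + 5*b - 38) + 24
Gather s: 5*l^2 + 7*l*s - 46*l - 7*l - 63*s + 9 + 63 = 5*l^2 - 53*l + s*(7*l - 63) + 72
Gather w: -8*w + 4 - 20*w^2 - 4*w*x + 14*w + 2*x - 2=-20*w^2 + w*(6 - 4*x) + 2*x + 2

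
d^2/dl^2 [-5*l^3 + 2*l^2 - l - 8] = 4 - 30*l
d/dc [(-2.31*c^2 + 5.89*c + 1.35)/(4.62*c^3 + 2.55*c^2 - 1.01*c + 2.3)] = (10.6722*c^4 - 54.4236*c^3 - 31.3974*c^2 - 17.511*c + 14.9105)/(21.3444*c^6 + 23.562*c^5 - 2.8299*c^4 + 16.101*c^3 + 12.7501*c^2 - 4.646*c + 5.29)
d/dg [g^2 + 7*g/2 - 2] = 2*g + 7/2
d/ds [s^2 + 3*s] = 2*s + 3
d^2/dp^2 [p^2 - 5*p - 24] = 2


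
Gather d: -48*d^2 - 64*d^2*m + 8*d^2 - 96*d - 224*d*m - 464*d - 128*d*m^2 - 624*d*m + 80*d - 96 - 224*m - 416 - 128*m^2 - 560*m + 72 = d^2*(-64*m - 40) + d*(-128*m^2 - 848*m - 480) - 128*m^2 - 784*m - 440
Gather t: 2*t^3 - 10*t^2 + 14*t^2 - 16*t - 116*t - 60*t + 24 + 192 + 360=2*t^3 + 4*t^2 - 192*t + 576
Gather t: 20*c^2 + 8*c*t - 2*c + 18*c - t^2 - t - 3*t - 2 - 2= 20*c^2 + 16*c - t^2 + t*(8*c - 4) - 4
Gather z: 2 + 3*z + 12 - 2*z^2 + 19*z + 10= -2*z^2 + 22*z + 24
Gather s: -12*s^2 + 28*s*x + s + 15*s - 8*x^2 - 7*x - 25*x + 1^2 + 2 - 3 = -12*s^2 + s*(28*x + 16) - 8*x^2 - 32*x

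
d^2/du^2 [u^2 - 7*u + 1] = 2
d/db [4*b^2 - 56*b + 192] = 8*b - 56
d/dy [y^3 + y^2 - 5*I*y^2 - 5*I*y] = 3*y^2 + y*(2 - 10*I) - 5*I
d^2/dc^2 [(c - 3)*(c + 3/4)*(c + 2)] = 6*c - 1/2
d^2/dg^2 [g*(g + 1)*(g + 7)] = 6*g + 16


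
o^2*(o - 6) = o^3 - 6*o^2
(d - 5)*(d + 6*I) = d^2 - 5*d + 6*I*d - 30*I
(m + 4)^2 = m^2 + 8*m + 16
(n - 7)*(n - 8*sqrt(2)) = n^2 - 8*sqrt(2)*n - 7*n + 56*sqrt(2)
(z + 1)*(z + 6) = z^2 + 7*z + 6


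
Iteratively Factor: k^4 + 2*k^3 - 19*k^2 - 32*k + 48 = (k + 3)*(k^3 - k^2 - 16*k + 16) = (k - 1)*(k + 3)*(k^2 - 16) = (k - 4)*(k - 1)*(k + 3)*(k + 4)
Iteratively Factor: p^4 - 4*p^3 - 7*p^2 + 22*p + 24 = (p - 4)*(p^3 - 7*p - 6) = (p - 4)*(p + 1)*(p^2 - p - 6) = (p - 4)*(p - 3)*(p + 1)*(p + 2)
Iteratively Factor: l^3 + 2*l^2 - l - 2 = (l - 1)*(l^2 + 3*l + 2) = (l - 1)*(l + 2)*(l + 1)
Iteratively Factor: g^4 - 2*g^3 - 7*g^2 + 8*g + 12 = (g + 1)*(g^3 - 3*g^2 - 4*g + 12) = (g + 1)*(g + 2)*(g^2 - 5*g + 6) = (g - 3)*(g + 1)*(g + 2)*(g - 2)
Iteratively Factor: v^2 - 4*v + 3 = (v - 1)*(v - 3)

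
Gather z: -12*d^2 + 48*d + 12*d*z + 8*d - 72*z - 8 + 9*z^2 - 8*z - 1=-12*d^2 + 56*d + 9*z^2 + z*(12*d - 80) - 9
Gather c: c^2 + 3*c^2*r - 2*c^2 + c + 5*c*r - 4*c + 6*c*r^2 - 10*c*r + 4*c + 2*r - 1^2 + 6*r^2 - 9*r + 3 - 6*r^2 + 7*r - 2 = c^2*(3*r - 1) + c*(6*r^2 - 5*r + 1)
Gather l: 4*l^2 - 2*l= 4*l^2 - 2*l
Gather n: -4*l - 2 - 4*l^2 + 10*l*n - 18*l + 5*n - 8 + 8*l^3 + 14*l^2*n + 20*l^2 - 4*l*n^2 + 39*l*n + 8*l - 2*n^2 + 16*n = 8*l^3 + 16*l^2 - 14*l + n^2*(-4*l - 2) + n*(14*l^2 + 49*l + 21) - 10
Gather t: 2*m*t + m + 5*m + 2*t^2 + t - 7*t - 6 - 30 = 6*m + 2*t^2 + t*(2*m - 6) - 36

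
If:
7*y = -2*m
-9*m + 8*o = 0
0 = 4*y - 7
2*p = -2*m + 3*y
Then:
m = -49/8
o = -441/64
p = 35/4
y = 7/4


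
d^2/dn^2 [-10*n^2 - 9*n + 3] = -20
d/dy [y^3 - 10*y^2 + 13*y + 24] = 3*y^2 - 20*y + 13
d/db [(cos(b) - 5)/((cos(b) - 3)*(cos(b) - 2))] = (cos(b)^2 - 10*cos(b) + 19)*sin(b)/((cos(b) - 3)^2*(cos(b) - 2)^2)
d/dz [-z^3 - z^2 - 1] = z*(-3*z - 2)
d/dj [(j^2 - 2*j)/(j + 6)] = (j^2 + 12*j - 12)/(j^2 + 12*j + 36)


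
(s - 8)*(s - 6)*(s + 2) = s^3 - 12*s^2 + 20*s + 96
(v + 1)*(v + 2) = v^2 + 3*v + 2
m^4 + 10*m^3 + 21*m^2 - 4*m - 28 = (m - 1)*(m + 2)^2*(m + 7)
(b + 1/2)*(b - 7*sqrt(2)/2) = b^2 - 7*sqrt(2)*b/2 + b/2 - 7*sqrt(2)/4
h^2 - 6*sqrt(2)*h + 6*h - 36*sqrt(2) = (h + 6)*(h - 6*sqrt(2))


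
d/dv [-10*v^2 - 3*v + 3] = -20*v - 3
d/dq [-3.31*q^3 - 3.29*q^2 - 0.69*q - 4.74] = -9.93*q^2 - 6.58*q - 0.69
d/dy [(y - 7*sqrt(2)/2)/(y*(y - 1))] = (-y^2 + 7*sqrt(2)*y - 7*sqrt(2)/2)/(y^2*(y^2 - 2*y + 1))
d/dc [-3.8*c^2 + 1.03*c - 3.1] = 1.03 - 7.6*c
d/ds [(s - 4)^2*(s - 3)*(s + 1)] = 4*s^3 - 30*s^2 + 58*s - 8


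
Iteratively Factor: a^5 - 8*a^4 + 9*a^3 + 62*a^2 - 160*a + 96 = (a + 3)*(a^4 - 11*a^3 + 42*a^2 - 64*a + 32) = (a - 2)*(a + 3)*(a^3 - 9*a^2 + 24*a - 16) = (a - 4)*(a - 2)*(a + 3)*(a^2 - 5*a + 4) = (a - 4)^2*(a - 2)*(a + 3)*(a - 1)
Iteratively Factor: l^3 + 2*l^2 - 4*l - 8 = (l + 2)*(l^2 - 4) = (l - 2)*(l + 2)*(l + 2)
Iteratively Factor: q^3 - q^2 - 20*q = (q)*(q^2 - q - 20) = q*(q - 5)*(q + 4)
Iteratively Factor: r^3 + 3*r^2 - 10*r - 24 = (r - 3)*(r^2 + 6*r + 8) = (r - 3)*(r + 4)*(r + 2)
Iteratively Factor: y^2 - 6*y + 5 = (y - 1)*(y - 5)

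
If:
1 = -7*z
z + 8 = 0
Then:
No Solution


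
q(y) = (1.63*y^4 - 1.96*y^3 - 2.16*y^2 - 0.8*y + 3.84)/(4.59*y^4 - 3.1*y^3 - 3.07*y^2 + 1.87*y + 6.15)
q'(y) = (-18.36*y^3 + 9.3*y^2 + 6.14*y - 1.87)*(1.63*y^4 - 1.96*y^3 - 2.16*y^2 - 0.8*y + 3.84)/(4.59*y^4 - 3.1*y^3 - 3.07*y^2 + 1.87*y + 6.15)^2 + (6.52*y^3 - 5.88*y^2 - 4.32*y - 0.8)/(4.59*y^4 - 3.1*y^3 - 3.07*y^2 + 1.87*y + 6.15)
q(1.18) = -0.02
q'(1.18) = -0.39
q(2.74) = 0.20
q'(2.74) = 0.10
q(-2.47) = 0.41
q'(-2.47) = 0.03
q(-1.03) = 0.67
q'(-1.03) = 0.50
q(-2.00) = 0.44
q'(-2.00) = 0.07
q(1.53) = -0.03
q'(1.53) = 0.21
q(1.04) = 0.06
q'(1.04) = -0.70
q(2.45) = 0.17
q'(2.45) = 0.14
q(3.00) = 0.22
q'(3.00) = 0.08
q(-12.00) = 0.37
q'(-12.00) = 0.00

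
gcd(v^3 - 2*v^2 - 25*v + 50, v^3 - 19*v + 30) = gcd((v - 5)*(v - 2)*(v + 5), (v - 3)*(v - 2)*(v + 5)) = v^2 + 3*v - 10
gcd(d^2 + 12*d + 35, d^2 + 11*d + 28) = d + 7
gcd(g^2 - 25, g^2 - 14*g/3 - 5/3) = g - 5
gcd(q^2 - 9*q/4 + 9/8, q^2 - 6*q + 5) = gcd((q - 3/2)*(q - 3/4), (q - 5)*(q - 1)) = 1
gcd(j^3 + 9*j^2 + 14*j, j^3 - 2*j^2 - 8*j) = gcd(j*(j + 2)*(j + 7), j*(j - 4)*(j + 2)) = j^2 + 2*j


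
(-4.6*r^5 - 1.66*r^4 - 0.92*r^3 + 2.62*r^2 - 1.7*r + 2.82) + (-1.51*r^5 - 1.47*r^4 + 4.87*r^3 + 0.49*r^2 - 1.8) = -6.11*r^5 - 3.13*r^4 + 3.95*r^3 + 3.11*r^2 - 1.7*r + 1.02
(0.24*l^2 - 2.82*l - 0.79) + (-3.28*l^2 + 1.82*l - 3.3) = -3.04*l^2 - 1.0*l - 4.09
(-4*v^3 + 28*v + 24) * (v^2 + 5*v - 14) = -4*v^5 - 20*v^4 + 84*v^3 + 164*v^2 - 272*v - 336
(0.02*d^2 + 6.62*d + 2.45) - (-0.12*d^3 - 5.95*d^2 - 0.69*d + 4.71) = 0.12*d^3 + 5.97*d^2 + 7.31*d - 2.26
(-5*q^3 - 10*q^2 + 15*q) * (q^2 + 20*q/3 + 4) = -5*q^5 - 130*q^4/3 - 215*q^3/3 + 60*q^2 + 60*q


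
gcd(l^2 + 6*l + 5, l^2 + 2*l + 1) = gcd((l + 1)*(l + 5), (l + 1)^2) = l + 1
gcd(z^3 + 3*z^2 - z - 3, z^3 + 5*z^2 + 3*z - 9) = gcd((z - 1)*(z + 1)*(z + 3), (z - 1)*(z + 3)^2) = z^2 + 2*z - 3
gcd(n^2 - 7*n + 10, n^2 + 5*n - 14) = n - 2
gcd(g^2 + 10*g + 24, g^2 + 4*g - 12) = g + 6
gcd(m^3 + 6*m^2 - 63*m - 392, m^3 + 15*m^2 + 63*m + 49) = m^2 + 14*m + 49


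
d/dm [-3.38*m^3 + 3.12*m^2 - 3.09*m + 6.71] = -10.14*m^2 + 6.24*m - 3.09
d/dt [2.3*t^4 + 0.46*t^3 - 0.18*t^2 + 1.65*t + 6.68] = 9.2*t^3 + 1.38*t^2 - 0.36*t + 1.65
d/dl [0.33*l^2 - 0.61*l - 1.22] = 0.66*l - 0.61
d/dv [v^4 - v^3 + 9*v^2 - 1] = v*(4*v^2 - 3*v + 18)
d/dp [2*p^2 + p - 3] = 4*p + 1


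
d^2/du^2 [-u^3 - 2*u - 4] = -6*u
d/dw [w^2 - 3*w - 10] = 2*w - 3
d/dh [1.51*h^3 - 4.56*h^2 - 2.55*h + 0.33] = 4.53*h^2 - 9.12*h - 2.55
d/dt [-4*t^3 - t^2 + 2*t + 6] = -12*t^2 - 2*t + 2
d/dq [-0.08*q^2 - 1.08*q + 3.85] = -0.16*q - 1.08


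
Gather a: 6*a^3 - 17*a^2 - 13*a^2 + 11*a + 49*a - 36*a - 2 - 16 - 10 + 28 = 6*a^3 - 30*a^2 + 24*a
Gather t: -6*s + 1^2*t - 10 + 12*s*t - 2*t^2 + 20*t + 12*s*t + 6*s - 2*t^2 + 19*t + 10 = -4*t^2 + t*(24*s + 40)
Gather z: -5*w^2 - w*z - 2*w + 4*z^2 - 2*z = -5*w^2 - 2*w + 4*z^2 + z*(-w - 2)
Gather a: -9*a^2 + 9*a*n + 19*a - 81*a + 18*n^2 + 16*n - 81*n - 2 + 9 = -9*a^2 + a*(9*n - 62) + 18*n^2 - 65*n + 7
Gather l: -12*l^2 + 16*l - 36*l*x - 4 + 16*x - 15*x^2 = -12*l^2 + l*(16 - 36*x) - 15*x^2 + 16*x - 4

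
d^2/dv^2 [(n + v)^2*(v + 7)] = 4*n + 6*v + 14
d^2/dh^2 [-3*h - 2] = 0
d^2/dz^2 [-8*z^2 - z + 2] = -16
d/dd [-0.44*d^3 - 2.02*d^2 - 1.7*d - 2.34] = -1.32*d^2 - 4.04*d - 1.7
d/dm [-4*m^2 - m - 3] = -8*m - 1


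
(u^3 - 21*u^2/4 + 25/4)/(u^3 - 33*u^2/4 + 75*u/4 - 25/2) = (u + 1)/(u - 2)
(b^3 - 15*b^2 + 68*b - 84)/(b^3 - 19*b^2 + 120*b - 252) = (b - 2)/(b - 6)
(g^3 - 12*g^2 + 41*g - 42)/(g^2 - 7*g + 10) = (g^2 - 10*g + 21)/(g - 5)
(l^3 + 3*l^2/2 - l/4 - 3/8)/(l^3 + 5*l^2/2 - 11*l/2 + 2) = (l^2 + 2*l + 3/4)/(l^2 + 3*l - 4)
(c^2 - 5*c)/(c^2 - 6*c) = (c - 5)/(c - 6)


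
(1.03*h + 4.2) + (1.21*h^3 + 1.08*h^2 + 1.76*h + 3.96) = 1.21*h^3 + 1.08*h^2 + 2.79*h + 8.16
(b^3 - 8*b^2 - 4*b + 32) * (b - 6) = b^4 - 14*b^3 + 44*b^2 + 56*b - 192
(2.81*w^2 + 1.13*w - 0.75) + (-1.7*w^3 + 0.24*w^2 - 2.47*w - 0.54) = -1.7*w^3 + 3.05*w^2 - 1.34*w - 1.29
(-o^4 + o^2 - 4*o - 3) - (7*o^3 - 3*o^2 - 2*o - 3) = -o^4 - 7*o^3 + 4*o^2 - 2*o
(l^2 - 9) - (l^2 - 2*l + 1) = 2*l - 10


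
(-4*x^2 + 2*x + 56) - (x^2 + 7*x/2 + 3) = -5*x^2 - 3*x/2 + 53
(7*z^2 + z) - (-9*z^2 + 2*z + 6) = 16*z^2 - z - 6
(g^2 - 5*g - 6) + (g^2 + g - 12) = 2*g^2 - 4*g - 18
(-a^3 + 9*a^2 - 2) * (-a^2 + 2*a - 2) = a^5 - 11*a^4 + 20*a^3 - 16*a^2 - 4*a + 4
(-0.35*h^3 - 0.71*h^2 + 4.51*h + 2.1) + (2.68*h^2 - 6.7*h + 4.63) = -0.35*h^3 + 1.97*h^2 - 2.19*h + 6.73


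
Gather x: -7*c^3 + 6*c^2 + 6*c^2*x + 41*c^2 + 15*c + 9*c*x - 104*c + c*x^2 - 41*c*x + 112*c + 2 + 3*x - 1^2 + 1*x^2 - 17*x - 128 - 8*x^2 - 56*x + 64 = -7*c^3 + 47*c^2 + 23*c + x^2*(c - 7) + x*(6*c^2 - 32*c - 70) - 63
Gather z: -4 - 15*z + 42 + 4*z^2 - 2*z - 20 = 4*z^2 - 17*z + 18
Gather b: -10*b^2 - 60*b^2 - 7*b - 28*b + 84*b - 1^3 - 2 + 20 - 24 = -70*b^2 + 49*b - 7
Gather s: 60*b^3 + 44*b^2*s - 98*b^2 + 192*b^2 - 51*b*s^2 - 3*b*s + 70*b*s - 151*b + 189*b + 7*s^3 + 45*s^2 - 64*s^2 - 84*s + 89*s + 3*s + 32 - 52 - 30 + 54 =60*b^3 + 94*b^2 + 38*b + 7*s^3 + s^2*(-51*b - 19) + s*(44*b^2 + 67*b + 8) + 4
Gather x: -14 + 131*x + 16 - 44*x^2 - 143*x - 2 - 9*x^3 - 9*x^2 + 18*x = -9*x^3 - 53*x^2 + 6*x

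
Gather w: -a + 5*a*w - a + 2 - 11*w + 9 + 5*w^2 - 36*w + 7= -2*a + 5*w^2 + w*(5*a - 47) + 18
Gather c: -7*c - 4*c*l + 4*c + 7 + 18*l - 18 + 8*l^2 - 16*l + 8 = c*(-4*l - 3) + 8*l^2 + 2*l - 3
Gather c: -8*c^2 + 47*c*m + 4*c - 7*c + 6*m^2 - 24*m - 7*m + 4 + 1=-8*c^2 + c*(47*m - 3) + 6*m^2 - 31*m + 5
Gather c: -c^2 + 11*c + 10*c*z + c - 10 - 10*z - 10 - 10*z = -c^2 + c*(10*z + 12) - 20*z - 20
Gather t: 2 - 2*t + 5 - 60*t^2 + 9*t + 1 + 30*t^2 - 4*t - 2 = -30*t^2 + 3*t + 6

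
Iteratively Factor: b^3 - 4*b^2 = (b - 4)*(b^2) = b*(b - 4)*(b)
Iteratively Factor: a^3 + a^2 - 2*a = (a - 1)*(a^2 + 2*a) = (a - 1)*(a + 2)*(a)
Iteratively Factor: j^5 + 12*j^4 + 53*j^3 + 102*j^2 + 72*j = (j)*(j^4 + 12*j^3 + 53*j^2 + 102*j + 72) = j*(j + 2)*(j^3 + 10*j^2 + 33*j + 36) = j*(j + 2)*(j + 4)*(j^2 + 6*j + 9) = j*(j + 2)*(j + 3)*(j + 4)*(j + 3)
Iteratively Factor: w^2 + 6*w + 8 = (w + 2)*(w + 4)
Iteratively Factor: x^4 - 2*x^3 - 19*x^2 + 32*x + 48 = (x + 4)*(x^3 - 6*x^2 + 5*x + 12) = (x - 3)*(x + 4)*(x^2 - 3*x - 4) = (x - 3)*(x + 1)*(x + 4)*(x - 4)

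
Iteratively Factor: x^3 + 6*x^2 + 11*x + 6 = (x + 1)*(x^2 + 5*x + 6) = (x + 1)*(x + 3)*(x + 2)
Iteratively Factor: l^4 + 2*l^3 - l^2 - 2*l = (l + 2)*(l^3 - l) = (l - 1)*(l + 2)*(l^2 + l) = (l - 1)*(l + 1)*(l + 2)*(l)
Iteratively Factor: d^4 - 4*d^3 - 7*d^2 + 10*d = (d - 5)*(d^3 + d^2 - 2*d) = (d - 5)*(d + 2)*(d^2 - d) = (d - 5)*(d - 1)*(d + 2)*(d)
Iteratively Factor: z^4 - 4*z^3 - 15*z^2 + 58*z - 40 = (z - 2)*(z^3 - 2*z^2 - 19*z + 20) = (z - 2)*(z - 1)*(z^2 - z - 20) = (z - 5)*(z - 2)*(z - 1)*(z + 4)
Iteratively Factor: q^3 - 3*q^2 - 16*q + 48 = (q - 4)*(q^2 + q - 12) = (q - 4)*(q - 3)*(q + 4)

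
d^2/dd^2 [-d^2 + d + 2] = -2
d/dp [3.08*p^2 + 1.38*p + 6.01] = 6.16*p + 1.38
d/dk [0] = 0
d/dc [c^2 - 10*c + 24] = 2*c - 10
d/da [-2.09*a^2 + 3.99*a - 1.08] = 3.99 - 4.18*a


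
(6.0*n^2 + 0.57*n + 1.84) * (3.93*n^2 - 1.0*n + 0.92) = 23.58*n^4 - 3.7599*n^3 + 12.1812*n^2 - 1.3156*n + 1.6928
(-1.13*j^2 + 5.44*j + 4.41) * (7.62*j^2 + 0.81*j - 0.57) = -8.6106*j^4 + 40.5375*j^3 + 38.6547*j^2 + 0.4713*j - 2.5137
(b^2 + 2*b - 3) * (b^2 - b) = b^4 + b^3 - 5*b^2 + 3*b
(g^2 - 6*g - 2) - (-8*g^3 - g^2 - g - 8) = 8*g^3 + 2*g^2 - 5*g + 6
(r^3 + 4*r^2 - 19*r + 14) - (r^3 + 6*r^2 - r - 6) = -2*r^2 - 18*r + 20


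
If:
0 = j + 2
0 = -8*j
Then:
No Solution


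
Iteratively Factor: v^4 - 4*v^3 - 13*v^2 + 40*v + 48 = (v + 1)*(v^3 - 5*v^2 - 8*v + 48) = (v - 4)*(v + 1)*(v^2 - v - 12) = (v - 4)^2*(v + 1)*(v + 3)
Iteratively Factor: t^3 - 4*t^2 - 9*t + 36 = (t + 3)*(t^2 - 7*t + 12) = (t - 4)*(t + 3)*(t - 3)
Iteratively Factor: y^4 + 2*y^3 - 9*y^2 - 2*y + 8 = (y - 2)*(y^3 + 4*y^2 - y - 4) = (y - 2)*(y - 1)*(y^2 + 5*y + 4) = (y - 2)*(y - 1)*(y + 4)*(y + 1)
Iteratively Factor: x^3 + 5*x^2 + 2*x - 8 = (x - 1)*(x^2 + 6*x + 8) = (x - 1)*(x + 4)*(x + 2)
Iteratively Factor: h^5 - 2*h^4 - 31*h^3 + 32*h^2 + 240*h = (h - 5)*(h^4 + 3*h^3 - 16*h^2 - 48*h) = h*(h - 5)*(h^3 + 3*h^2 - 16*h - 48) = h*(h - 5)*(h + 4)*(h^2 - h - 12) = h*(h - 5)*(h + 3)*(h + 4)*(h - 4)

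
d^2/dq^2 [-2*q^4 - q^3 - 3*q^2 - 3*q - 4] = -24*q^2 - 6*q - 6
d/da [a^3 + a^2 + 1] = a*(3*a + 2)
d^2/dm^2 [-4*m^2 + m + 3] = -8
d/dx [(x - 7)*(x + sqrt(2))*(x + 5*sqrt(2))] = 3*x^2 - 14*x + 12*sqrt(2)*x - 42*sqrt(2) + 10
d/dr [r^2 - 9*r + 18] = 2*r - 9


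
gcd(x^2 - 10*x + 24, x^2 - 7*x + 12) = x - 4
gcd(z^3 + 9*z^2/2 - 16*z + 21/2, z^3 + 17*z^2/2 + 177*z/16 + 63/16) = z + 7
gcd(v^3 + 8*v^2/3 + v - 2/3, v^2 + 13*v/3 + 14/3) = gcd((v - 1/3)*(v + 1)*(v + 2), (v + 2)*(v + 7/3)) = v + 2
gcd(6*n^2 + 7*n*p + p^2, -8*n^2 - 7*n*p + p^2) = n + p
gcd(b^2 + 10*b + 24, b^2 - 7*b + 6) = 1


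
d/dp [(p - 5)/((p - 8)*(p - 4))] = (-p^2 + 10*p - 28)/(p^4 - 24*p^3 + 208*p^2 - 768*p + 1024)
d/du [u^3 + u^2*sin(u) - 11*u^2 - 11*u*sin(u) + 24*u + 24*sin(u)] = u^2*cos(u) + 3*u^2 + 2*u*sin(u) - 11*u*cos(u) - 22*u - 11*sin(u) + 24*cos(u) + 24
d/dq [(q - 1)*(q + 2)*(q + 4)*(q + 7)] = 4*q^3 + 36*q^2 + 74*q + 6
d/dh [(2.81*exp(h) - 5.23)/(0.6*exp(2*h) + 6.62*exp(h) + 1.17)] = (-1.686*exp(2*h) + 6.276*exp(h) + 37.9103)*exp(h)/(0.36*exp(4*h) + 7.944*exp(3*h) + 45.2284*exp(2*h) + 15.4908*exp(h) + 1.3689)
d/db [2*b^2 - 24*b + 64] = 4*b - 24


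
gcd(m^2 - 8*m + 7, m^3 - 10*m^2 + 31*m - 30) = 1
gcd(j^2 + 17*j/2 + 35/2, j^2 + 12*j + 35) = j + 5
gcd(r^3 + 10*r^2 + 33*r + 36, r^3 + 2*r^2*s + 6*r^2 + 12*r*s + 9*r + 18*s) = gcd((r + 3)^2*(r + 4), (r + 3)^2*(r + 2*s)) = r^2 + 6*r + 9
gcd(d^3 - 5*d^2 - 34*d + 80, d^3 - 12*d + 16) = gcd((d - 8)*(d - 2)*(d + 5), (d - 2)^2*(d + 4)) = d - 2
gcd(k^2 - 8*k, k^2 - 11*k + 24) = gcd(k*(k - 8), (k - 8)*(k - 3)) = k - 8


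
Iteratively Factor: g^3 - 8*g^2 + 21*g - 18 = (g - 3)*(g^2 - 5*g + 6) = (g - 3)^2*(g - 2)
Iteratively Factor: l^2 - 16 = (l + 4)*(l - 4)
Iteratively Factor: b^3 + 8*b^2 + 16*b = (b + 4)*(b^2 + 4*b) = (b + 4)^2*(b)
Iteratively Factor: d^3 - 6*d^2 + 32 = (d + 2)*(d^2 - 8*d + 16) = (d - 4)*(d + 2)*(d - 4)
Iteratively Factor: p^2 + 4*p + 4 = (p + 2)*(p + 2)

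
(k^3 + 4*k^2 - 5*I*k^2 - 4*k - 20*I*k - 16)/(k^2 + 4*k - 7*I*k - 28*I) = (k^2 - 5*I*k - 4)/(k - 7*I)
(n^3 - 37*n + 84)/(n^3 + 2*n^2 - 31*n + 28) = (n - 3)/(n - 1)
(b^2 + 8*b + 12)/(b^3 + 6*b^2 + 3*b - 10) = (b + 6)/(b^2 + 4*b - 5)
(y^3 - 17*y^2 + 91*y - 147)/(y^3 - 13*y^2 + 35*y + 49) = (y - 3)/(y + 1)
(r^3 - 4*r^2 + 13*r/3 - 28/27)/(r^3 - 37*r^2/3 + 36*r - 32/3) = (9*r^2 - 33*r + 28)/(9*(r^2 - 12*r + 32))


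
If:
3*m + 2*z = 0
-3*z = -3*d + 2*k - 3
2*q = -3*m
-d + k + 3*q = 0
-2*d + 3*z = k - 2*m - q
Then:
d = -51/44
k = 15/22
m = 9/22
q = -27/44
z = -27/44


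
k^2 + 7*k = k*(k + 7)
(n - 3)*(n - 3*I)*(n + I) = n^3 - 3*n^2 - 2*I*n^2 + 3*n + 6*I*n - 9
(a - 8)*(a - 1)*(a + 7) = a^3 - 2*a^2 - 55*a + 56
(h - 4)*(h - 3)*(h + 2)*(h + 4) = h^4 - h^3 - 22*h^2 + 16*h + 96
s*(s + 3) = s^2 + 3*s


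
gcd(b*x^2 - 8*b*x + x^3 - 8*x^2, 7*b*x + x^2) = x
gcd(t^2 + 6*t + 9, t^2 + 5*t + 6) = t + 3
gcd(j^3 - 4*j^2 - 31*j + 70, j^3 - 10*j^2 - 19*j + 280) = j^2 - 2*j - 35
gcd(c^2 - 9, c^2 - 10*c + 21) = c - 3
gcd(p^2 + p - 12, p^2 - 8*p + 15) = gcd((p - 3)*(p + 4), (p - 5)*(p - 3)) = p - 3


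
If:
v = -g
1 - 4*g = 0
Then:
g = 1/4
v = -1/4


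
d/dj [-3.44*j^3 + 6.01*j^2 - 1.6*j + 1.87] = -10.32*j^2 + 12.02*j - 1.6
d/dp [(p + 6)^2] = 2*p + 12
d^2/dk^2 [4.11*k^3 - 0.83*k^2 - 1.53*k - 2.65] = 24.66*k - 1.66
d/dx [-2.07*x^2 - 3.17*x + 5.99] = -4.14*x - 3.17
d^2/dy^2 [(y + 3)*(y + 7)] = 2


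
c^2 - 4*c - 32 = (c - 8)*(c + 4)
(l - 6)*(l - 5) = l^2 - 11*l + 30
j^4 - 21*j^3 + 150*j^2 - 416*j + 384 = (j - 8)^2*(j - 3)*(j - 2)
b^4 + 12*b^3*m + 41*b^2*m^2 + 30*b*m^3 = b*(b + m)*(b + 5*m)*(b + 6*m)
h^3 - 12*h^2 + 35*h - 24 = (h - 8)*(h - 3)*(h - 1)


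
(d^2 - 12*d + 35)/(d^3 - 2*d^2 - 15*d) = (d - 7)/(d*(d + 3))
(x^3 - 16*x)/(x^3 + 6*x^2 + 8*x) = (x - 4)/(x + 2)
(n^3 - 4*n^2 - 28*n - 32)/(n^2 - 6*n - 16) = n + 2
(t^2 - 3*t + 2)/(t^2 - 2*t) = (t - 1)/t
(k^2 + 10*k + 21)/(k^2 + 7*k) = (k + 3)/k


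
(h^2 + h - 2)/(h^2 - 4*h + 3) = (h + 2)/(h - 3)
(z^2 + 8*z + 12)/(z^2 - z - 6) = (z + 6)/(z - 3)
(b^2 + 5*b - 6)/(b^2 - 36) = (b - 1)/(b - 6)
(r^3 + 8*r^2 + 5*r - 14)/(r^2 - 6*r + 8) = (r^3 + 8*r^2 + 5*r - 14)/(r^2 - 6*r + 8)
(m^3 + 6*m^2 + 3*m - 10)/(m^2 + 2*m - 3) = (m^2 + 7*m + 10)/(m + 3)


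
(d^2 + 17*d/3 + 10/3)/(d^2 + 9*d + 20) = (d + 2/3)/(d + 4)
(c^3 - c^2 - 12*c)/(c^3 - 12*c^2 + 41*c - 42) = c*(c^2 - c - 12)/(c^3 - 12*c^2 + 41*c - 42)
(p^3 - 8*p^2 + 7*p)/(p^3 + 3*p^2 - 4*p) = (p - 7)/(p + 4)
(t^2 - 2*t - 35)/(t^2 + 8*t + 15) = (t - 7)/(t + 3)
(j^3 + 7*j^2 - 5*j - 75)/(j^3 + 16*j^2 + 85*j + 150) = (j - 3)/(j + 6)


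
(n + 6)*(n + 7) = n^2 + 13*n + 42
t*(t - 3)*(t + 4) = t^3 + t^2 - 12*t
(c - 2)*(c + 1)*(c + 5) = c^3 + 4*c^2 - 7*c - 10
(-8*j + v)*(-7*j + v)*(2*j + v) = 112*j^3 + 26*j^2*v - 13*j*v^2 + v^3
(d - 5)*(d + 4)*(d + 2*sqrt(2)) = d^3 - d^2 + 2*sqrt(2)*d^2 - 20*d - 2*sqrt(2)*d - 40*sqrt(2)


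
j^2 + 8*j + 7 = (j + 1)*(j + 7)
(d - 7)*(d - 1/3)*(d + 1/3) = d^3 - 7*d^2 - d/9 + 7/9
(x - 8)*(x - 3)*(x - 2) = x^3 - 13*x^2 + 46*x - 48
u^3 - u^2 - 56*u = u*(u - 8)*(u + 7)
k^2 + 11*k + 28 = (k + 4)*(k + 7)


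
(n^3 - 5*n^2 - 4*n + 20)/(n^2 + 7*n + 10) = (n^2 - 7*n + 10)/(n + 5)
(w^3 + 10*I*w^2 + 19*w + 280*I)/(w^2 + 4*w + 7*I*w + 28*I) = (w^2 + 3*I*w + 40)/(w + 4)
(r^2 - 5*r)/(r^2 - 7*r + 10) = r/(r - 2)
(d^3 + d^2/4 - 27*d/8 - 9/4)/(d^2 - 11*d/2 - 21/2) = (4*d^2 - 5*d - 6)/(4*(d - 7))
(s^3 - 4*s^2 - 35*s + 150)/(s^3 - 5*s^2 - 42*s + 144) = (s^2 - 10*s + 25)/(s^2 - 11*s + 24)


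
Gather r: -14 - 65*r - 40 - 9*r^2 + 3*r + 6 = -9*r^2 - 62*r - 48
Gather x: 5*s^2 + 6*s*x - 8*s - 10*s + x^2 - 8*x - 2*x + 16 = 5*s^2 - 18*s + x^2 + x*(6*s - 10) + 16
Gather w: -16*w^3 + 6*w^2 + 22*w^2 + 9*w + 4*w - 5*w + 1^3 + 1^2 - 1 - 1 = -16*w^3 + 28*w^2 + 8*w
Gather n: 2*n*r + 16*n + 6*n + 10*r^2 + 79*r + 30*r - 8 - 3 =n*(2*r + 22) + 10*r^2 + 109*r - 11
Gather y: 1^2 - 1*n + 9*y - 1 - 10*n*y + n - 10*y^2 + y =-10*y^2 + y*(10 - 10*n)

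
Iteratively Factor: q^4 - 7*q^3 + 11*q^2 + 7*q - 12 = (q - 3)*(q^3 - 4*q^2 - q + 4) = (q - 4)*(q - 3)*(q^2 - 1) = (q - 4)*(q - 3)*(q - 1)*(q + 1)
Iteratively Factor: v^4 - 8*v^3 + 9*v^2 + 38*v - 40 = (v - 4)*(v^3 - 4*v^2 - 7*v + 10) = (v - 4)*(v - 1)*(v^2 - 3*v - 10) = (v - 4)*(v - 1)*(v + 2)*(v - 5)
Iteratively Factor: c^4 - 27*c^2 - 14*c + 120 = (c - 5)*(c^3 + 5*c^2 - 2*c - 24) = (c - 5)*(c - 2)*(c^2 + 7*c + 12) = (c - 5)*(c - 2)*(c + 3)*(c + 4)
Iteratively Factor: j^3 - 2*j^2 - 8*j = (j + 2)*(j^2 - 4*j) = (j - 4)*(j + 2)*(j)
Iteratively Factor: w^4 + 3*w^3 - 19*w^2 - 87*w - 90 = (w + 3)*(w^3 - 19*w - 30) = (w + 2)*(w + 3)*(w^2 - 2*w - 15) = (w - 5)*(w + 2)*(w + 3)*(w + 3)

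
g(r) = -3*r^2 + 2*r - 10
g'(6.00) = -34.00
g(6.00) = -106.00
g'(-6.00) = 38.00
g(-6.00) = -130.00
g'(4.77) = -26.62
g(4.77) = -68.72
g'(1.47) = -6.82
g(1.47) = -13.54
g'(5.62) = -31.72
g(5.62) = -93.51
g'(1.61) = -7.66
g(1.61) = -14.56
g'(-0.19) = 3.14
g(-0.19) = -10.49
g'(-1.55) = 11.30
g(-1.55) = -20.31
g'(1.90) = -9.40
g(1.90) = -17.03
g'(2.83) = -14.98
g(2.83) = -28.37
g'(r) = 2 - 6*r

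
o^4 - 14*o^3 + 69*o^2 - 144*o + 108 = (o - 6)*(o - 3)^2*(o - 2)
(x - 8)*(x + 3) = x^2 - 5*x - 24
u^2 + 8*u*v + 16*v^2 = (u + 4*v)^2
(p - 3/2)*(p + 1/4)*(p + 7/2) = p^3 + 9*p^2/4 - 19*p/4 - 21/16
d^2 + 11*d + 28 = (d + 4)*(d + 7)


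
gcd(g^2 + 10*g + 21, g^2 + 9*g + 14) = g + 7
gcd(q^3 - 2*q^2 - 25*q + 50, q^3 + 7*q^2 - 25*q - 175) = q^2 - 25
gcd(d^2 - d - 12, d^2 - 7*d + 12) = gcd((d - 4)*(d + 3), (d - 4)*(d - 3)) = d - 4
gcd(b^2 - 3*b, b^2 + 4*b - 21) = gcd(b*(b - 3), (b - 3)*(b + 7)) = b - 3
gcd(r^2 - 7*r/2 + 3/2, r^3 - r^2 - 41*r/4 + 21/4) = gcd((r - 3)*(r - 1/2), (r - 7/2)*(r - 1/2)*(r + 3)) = r - 1/2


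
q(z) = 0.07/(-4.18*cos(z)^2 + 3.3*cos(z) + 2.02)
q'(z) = 0.07*(-8.36*sin(z)*cos(z) + 3.3*sin(z))/(-4.18*cos(z)^2 + 3.3*cos(z) + 2.02)^2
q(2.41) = -0.03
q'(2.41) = 0.06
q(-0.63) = 0.04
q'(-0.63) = 0.04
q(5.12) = 0.03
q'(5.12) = 0.00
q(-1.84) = 0.08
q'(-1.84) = -0.52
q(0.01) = 0.06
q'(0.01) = -0.00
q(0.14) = 0.06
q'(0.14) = -0.03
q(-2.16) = -0.06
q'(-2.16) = -0.38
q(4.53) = 0.05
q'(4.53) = -0.20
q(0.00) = 0.06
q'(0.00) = 0.00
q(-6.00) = 0.05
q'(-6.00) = -0.05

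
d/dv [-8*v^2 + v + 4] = 1 - 16*v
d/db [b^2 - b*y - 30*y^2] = 2*b - y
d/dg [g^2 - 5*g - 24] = 2*g - 5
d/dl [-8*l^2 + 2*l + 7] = 2 - 16*l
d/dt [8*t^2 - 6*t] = 16*t - 6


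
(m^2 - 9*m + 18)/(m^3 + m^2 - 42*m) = (m - 3)/(m*(m + 7))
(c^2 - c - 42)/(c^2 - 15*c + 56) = (c + 6)/(c - 8)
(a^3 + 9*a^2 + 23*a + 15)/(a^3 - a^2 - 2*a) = (a^2 + 8*a + 15)/(a*(a - 2))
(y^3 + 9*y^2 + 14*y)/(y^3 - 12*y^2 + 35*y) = (y^2 + 9*y + 14)/(y^2 - 12*y + 35)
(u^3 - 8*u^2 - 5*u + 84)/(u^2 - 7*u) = u - 1 - 12/u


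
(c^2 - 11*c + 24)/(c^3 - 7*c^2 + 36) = (c - 8)/(c^2 - 4*c - 12)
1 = 1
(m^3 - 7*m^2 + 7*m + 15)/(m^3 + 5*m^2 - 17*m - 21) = (m - 5)/(m + 7)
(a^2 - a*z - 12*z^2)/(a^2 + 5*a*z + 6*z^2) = (a - 4*z)/(a + 2*z)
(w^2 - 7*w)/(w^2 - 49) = w/(w + 7)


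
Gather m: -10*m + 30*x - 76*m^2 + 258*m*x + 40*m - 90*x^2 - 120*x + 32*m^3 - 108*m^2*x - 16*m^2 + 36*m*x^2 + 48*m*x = 32*m^3 + m^2*(-108*x - 92) + m*(36*x^2 + 306*x + 30) - 90*x^2 - 90*x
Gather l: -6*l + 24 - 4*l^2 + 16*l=-4*l^2 + 10*l + 24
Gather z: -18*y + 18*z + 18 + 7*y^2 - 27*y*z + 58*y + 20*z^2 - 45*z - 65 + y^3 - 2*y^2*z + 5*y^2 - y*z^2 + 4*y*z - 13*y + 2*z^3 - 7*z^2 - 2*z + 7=y^3 + 12*y^2 + 27*y + 2*z^3 + z^2*(13 - y) + z*(-2*y^2 - 23*y - 29) - 40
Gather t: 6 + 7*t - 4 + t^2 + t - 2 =t^2 + 8*t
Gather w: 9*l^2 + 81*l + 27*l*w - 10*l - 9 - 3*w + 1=9*l^2 + 71*l + w*(27*l - 3) - 8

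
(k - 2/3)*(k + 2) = k^2 + 4*k/3 - 4/3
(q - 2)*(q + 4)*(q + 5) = q^3 + 7*q^2 + 2*q - 40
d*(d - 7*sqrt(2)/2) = d^2 - 7*sqrt(2)*d/2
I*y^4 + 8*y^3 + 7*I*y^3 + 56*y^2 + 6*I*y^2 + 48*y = y*(y + 6)*(y - 8*I)*(I*y + I)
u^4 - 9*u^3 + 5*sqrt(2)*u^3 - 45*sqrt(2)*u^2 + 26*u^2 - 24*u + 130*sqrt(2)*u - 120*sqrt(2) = (u - 4)*(u - 3)*(u - 2)*(u + 5*sqrt(2))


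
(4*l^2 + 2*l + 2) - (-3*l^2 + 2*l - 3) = 7*l^2 + 5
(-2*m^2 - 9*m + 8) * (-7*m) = 14*m^3 + 63*m^2 - 56*m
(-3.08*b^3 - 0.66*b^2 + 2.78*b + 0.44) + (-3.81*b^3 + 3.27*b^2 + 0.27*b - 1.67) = -6.89*b^3 + 2.61*b^2 + 3.05*b - 1.23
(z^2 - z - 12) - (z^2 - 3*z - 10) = 2*z - 2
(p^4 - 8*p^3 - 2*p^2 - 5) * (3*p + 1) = 3*p^5 - 23*p^4 - 14*p^3 - 2*p^2 - 15*p - 5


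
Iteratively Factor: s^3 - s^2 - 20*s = (s - 5)*(s^2 + 4*s) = s*(s - 5)*(s + 4)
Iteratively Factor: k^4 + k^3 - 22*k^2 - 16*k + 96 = (k - 4)*(k^3 + 5*k^2 - 2*k - 24) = (k - 4)*(k - 2)*(k^2 + 7*k + 12) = (k - 4)*(k - 2)*(k + 3)*(k + 4)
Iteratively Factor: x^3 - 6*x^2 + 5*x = (x)*(x^2 - 6*x + 5) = x*(x - 5)*(x - 1)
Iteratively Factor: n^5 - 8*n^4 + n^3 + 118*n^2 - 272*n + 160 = (n - 5)*(n^4 - 3*n^3 - 14*n^2 + 48*n - 32) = (n - 5)*(n - 4)*(n^3 + n^2 - 10*n + 8) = (n - 5)*(n - 4)*(n + 4)*(n^2 - 3*n + 2) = (n - 5)*(n - 4)*(n - 2)*(n + 4)*(n - 1)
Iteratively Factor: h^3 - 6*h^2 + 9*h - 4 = (h - 1)*(h^2 - 5*h + 4) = (h - 4)*(h - 1)*(h - 1)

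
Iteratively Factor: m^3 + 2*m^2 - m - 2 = (m + 2)*(m^2 - 1) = (m - 1)*(m + 2)*(m + 1)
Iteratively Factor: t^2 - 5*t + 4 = (t - 1)*(t - 4)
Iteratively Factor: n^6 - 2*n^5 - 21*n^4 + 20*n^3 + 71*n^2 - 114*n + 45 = (n - 1)*(n^5 - n^4 - 22*n^3 - 2*n^2 + 69*n - 45) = (n - 1)*(n + 3)*(n^4 - 4*n^3 - 10*n^2 + 28*n - 15) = (n - 1)*(n + 3)^2*(n^3 - 7*n^2 + 11*n - 5) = (n - 1)^2*(n + 3)^2*(n^2 - 6*n + 5) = (n - 5)*(n - 1)^2*(n + 3)^2*(n - 1)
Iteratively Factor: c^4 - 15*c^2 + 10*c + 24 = (c + 4)*(c^3 - 4*c^2 + c + 6) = (c + 1)*(c + 4)*(c^2 - 5*c + 6) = (c - 2)*(c + 1)*(c + 4)*(c - 3)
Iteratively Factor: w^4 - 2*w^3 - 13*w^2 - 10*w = (w)*(w^3 - 2*w^2 - 13*w - 10) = w*(w + 2)*(w^2 - 4*w - 5) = w*(w - 5)*(w + 2)*(w + 1)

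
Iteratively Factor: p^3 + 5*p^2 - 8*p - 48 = (p - 3)*(p^2 + 8*p + 16) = (p - 3)*(p + 4)*(p + 4)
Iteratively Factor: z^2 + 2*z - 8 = (z + 4)*(z - 2)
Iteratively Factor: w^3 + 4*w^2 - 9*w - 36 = (w + 4)*(w^2 - 9) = (w - 3)*(w + 4)*(w + 3)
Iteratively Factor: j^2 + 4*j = (j + 4)*(j)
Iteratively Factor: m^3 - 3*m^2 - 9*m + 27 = (m - 3)*(m^2 - 9) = (m - 3)^2*(m + 3)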